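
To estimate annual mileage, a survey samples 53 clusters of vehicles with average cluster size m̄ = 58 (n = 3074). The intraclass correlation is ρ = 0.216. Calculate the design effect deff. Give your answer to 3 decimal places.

13.312

deff = 1 + (58 − 1)·0.216 = 1 + 12.312 = 13.312.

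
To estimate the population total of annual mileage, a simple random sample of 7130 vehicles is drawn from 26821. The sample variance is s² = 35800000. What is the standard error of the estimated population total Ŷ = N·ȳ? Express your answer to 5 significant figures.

1.6284 × 10^6

Var(Ŷ) = N²·Var(ȳ) = N²·(1 − n/N)·s²/n.
f = 7130/26821 = 0.26583647; Var(ȳ) = 0.73416353·35800000/7130 = 3686.2629.
Var(Ŷ) = 26821² · 3686.2629 = 2.6517723 × 10^12.
SE(Ŷ) = √(2.6517723 × 10^12) = 1.6284 × 10^6.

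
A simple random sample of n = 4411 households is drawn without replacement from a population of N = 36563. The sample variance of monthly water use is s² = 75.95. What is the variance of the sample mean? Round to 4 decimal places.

0.0151

Under SRS without replacement, Var(ȳ) = (1 − f)·s²/n with f = n/N = 4411/36563 = 0.12064109.
Var(ȳ) = (1 − 0.12064109)·75.95/4411 = 0.87935891·0.017218318 = 0.015141081.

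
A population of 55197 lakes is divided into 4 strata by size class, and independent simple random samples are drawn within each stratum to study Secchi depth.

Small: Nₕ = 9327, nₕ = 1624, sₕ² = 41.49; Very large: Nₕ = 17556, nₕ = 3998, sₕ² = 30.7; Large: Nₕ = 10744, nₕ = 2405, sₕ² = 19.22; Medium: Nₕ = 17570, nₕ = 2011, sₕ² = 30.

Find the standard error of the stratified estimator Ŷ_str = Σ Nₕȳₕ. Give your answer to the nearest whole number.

Var(Ŷ_str) = Σₕ Nₕ²(1 − fₕ)sₕ²/nₕ.
Small: 9327²·(1 − 1624/9327)·41.49/1624 = 1.8355207 × 10^6.
Very large: 17556²·(1 − 3998/17556)·30.7/3998 = 1.82775 × 10^6.
Large: 10744²·(1 − 2405/10744)·19.22/2405 = 716008.66.
Medium: 17570²·(1 − 2011/17570)·30/2011 = 4.0781447 × 10^6.
Sum = 8.4574241 × 10^6.
SE = √(8.4574241 × 10^6) = 2908.

2908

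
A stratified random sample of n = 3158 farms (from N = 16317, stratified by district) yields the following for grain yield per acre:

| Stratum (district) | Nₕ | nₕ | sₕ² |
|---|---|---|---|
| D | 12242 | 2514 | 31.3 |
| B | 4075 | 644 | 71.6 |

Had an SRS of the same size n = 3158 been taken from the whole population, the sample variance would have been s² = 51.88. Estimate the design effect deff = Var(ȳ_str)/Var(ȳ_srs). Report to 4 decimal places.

0.8610

Var(ȳ_str) = Σ Wₕ²(1−fₕ)sₕ²/nₕ with Wₕ = Nₕ/16317:
  D: (12242/16317)²·(1−2514/12242)·31.3/2514 = 0.0055689635
  B: (4075/16317)²·(1−644/4075)·71.6/644 = 0.0058384136
  → Var(ȳ_str) = 0.011407377.
Var(ȳ_srs) = (1 − 3158/16317)·51.88/3158 = 0.013248613.
deff = 0.011407377 / 0.013248613 = 0.8610.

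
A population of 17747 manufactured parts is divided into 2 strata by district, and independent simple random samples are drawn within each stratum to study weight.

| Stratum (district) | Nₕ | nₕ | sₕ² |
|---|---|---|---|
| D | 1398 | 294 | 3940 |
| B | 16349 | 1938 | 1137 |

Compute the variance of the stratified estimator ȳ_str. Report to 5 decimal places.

Var(ȳ_str) = Σₕ Wₕ²(1 − fₕ)sₕ²/nₕ with Wₕ = Nₕ/N, N = 17747.
D: Wₕ = 0.07877388; term = 0.07877388²·(1 − 0.21030043)·3940/294 = 0.065671243.
B: Wₕ = 0.92122612; term = 0.92122612²·(1 − 0.11853936)·1137/1938 = 0.43887628.
Sum = 0.50454752.

0.50455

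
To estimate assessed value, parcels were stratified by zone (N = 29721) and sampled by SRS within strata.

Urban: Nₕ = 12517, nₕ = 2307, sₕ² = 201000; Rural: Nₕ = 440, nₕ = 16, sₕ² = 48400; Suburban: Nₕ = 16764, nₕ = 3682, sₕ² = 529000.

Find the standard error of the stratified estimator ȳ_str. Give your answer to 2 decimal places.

6.99

Var(ȳ_str) = Σₕ Wₕ²(1 − fₕ)sₕ²/nₕ with Wₕ = Nₕ/N, N = 29721.
Urban: Wₕ = 0.42115003; term = 0.42115003²·(1 − 0.18430934)·201000/2307 = 12.605138.
Rural: Wₕ = 0.01480435; term = 0.01480435²·(1 − 0.03636364)·48400/16 = 0.63887674.
Suburban: Wₕ = 0.56404562; term = 0.56404562²·(1 − 0.21963732)·529000/3682 = 35.669486.
Sum = 48.913501.
SE = √(48.913501) = 6.99.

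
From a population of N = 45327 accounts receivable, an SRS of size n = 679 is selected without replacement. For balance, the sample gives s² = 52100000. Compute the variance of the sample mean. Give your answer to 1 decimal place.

75581.1

Under SRS without replacement, Var(ȳ) = (1 − f)·s²/n with f = n/N = 679/45327 = 0.01498003.
Var(ȳ) = (1 − 0.01498003)·52100000/679 = 0.98501997·76730.486 = 75581.061.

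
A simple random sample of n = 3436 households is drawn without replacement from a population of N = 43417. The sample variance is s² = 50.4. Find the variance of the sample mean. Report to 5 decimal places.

Under SRS without replacement, Var(ȳ) = (1 − f)·s²/n with f = n/N = 3436/43417 = 0.07913951.
Var(ȳ) = (1 − 0.07913951)·50.4/3436 = 0.92086049·0.014668219 = 0.013507383.

0.01351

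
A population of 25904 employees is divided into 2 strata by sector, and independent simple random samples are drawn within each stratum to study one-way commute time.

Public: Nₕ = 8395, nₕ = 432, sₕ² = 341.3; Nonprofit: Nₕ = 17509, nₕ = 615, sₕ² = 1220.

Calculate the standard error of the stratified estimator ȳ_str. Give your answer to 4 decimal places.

0.9763

Var(ȳ_str) = Σₕ Wₕ²(1 − fₕ)sₕ²/nₕ with Wₕ = Nₕ/N, N = 25904.
Public: Wₕ = 0.32408122; term = 0.32408122²·(1 − 0.05145920)·341.3/432 = 0.078707532.
Nonprofit: Wₕ = 0.67591878; term = 0.67591878²·(1 − 0.03512479)·1220/615 = 0.87446994.
Sum = 0.95317747.
SE = √(0.95317747) = 0.9763.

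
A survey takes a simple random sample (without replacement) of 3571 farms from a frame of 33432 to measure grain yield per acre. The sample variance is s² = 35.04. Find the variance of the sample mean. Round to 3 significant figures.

0.00876

Under SRS without replacement, Var(ȳ) = (1 − f)·s²/n with f = n/N = 3571/33432 = 0.10681383.
Var(ȳ) = (1 − 0.10681383)·35.04/3571 = 0.89318617·0.0098123775 = 0.0087642799.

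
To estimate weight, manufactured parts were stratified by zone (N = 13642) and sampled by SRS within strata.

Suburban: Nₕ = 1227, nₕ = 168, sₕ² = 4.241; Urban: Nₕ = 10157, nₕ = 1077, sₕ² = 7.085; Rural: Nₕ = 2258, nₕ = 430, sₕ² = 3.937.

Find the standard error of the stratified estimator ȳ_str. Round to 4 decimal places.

Var(ȳ_str) = Σₕ Wₕ²(1 − fₕ)sₕ²/nₕ with Wₕ = Nₕ/N, N = 13642.
Suburban: Wₕ = 0.08994282; term = 0.08994282²·(1 − 0.13691932)·4.241/168 = 1.762558 × 10^-4.
Urban: Wₕ = 0.74453892; term = 0.74453892²·(1 − 0.10603525)·7.085/1077 = 0.0032600132.
Rural: Wₕ = 0.16551825; term = 0.16551825²·(1 − 0.19043401)·3.937/430 = 2.0306777 × 10^-4.
Sum = 0.0036393368.
SE = √(0.0036393368) = 0.0603.

0.0603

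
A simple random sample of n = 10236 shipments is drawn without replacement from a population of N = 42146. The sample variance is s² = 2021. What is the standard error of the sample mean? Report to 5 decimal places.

Under SRS without replacement, Var(ȳ) = (1 − f)·s²/n with f = n/N = 10236/42146 = 0.24287002.
Var(ȳ) = (1 − 0.24287002)·2021/10236 = 0.75712998·0.19744041 = 0.14948805.
SE(ȳ) = √(0.14948805) = 0.38664.

0.38664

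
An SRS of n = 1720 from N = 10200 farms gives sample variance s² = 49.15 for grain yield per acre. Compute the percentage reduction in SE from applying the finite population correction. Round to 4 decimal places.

f = n/N = 1720/10200 = 0.16862745.
SE_no-fpc = √(s²/n) = 0.16904313; SE_fpc = √((1−f)s²/n) = 0.15413291.
Ratio = √(1−f) = 0.91179633. Reduction = 100·(1 − 0.91179633) = 8.8204%.

8.8204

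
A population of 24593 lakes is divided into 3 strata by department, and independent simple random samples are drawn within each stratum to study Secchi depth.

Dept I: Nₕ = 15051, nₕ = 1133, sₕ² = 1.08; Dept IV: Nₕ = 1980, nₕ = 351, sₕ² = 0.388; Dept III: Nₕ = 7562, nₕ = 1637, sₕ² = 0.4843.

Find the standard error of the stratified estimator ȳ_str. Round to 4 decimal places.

Var(ȳ_str) = Σₕ Wₕ²(1 − fₕ)sₕ²/nₕ with Wₕ = Nₕ/N, N = 24593.
Dept I: Wₕ = 0.61200342; term = 0.61200342²·(1 − 0.07527739)·1.08/1133 = 3.301513 × 10^-4.
Dept IV: Wₕ = 0.08051071; term = 0.08051071²·(1 − 0.17727273)·0.388/351 = 5.895055 × 10^-6.
Dept III: Wₕ = 0.30748587; term = 0.30748587²·(1 − 0.21647712)·0.4843/1637 = 2.1916328 × 10^-5.
Sum = 3.5796268 × 10^-4.
SE = √(3.5796268 × 10^-4) = 0.0189.

0.0189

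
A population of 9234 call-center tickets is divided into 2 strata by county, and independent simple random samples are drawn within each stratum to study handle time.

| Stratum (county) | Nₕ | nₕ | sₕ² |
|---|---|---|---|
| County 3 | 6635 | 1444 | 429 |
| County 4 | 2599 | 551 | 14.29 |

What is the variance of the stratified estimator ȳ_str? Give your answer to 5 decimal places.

0.12162

Var(ȳ_str) = Σₕ Wₕ²(1 − fₕ)sₕ²/nₕ with Wₕ = Nₕ/N, N = 9234.
County 3: Wₕ = 0.71854018; term = 0.71854018²·(1 − 0.21763376)·429/1444 = 0.12000582.
County 4: Wₕ = 0.28145982; term = 0.28145982²·(1 − 0.21200462)·14.29/551 = 0.0016189637.
Sum = 0.12162478.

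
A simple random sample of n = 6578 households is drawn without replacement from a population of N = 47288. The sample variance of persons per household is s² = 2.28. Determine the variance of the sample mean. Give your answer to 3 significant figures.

2.98 × 10^-4

Under SRS without replacement, Var(ȳ) = (1 − f)·s²/n with f = n/N = 6578/47288 = 0.13910506.
Var(ȳ) = (1 − 0.13910506)·2.28/6578 = 0.86089494·3.4660991 × 10^-4 = 2.9839472 × 10^-4.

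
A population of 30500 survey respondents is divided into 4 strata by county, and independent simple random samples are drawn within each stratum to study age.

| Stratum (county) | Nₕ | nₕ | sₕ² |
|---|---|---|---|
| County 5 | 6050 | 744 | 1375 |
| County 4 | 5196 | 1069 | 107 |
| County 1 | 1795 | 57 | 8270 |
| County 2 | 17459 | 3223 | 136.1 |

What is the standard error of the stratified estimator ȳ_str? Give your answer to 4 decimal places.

0.7510

Var(ȳ_str) = Σₕ Wₕ²(1 − fₕ)sₕ²/nₕ with Wₕ = Nₕ/N, N = 30500.
County 5: Wₕ = 0.19836066; term = 0.19836066²·(1 − 0.12297521)·1375/744 = 0.063775328.
County 4: Wₕ = 0.17036066; term = 0.17036066²·(1 − 0.20573518)·107/1069 = 0.0023073316.
County 1: Wₕ = 0.05885246; term = 0.05885246²·(1 − 0.03175487)·8270/57 = 0.48656986.
County 2: Wₕ = 0.57242623; term = 0.57242623²·(1 − 0.18460393)·136.1/3223 = 0.011282504.
Sum = 0.56393502.
SE = √(0.56393502) = 0.7510.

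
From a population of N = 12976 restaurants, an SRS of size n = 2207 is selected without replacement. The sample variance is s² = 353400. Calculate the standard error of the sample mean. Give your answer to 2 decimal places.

Under SRS without replacement, Var(ȳ) = (1 − f)·s²/n with f = n/N = 2207/12976 = 0.17008323.
Var(ȳ) = (1 − 0.17008323)·353400/2207 = 0.82991677·160.12687 = 132.89197.
SE(ȳ) = √(132.89197) = 11.53.

11.53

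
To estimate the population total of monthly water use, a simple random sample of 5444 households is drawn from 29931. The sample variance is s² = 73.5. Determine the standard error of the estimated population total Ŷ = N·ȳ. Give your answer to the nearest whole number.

Var(Ŷ) = N²·Var(ȳ) = N²·(1 − n/N)·s²/n.
f = 5444/29931 = 0.18188500; Var(ȳ) = 0.81811500·73.5/5444 = 0.011045454.
Var(Ŷ) = 29931² · 0.011045454 = 9.895233 × 10^6.
SE(Ŷ) = √(9.895233 × 10^6) = 3146.

3146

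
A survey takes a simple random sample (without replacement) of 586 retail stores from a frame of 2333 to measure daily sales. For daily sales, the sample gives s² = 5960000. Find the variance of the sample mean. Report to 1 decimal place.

Under SRS without replacement, Var(ȳ) = (1 − f)·s²/n with f = n/N = 586/2333 = 0.25117874.
Var(ȳ) = (1 − 0.25117874)·5960000/586 = 0.74882126·10170.648 = 7615.9978.

7616.0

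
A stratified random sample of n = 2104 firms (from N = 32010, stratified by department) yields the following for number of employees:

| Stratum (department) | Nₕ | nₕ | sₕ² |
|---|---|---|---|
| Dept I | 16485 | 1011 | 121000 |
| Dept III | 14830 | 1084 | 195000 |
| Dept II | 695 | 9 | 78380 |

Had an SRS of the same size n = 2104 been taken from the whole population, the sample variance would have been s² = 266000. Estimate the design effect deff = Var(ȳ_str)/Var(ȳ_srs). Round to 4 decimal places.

0.5896

Var(ȳ_str) = Σ Wₕ²(1−fₕ)sₕ²/nₕ with Wₕ = Nₕ/32010:
  Dept I: (16485/32010)²·(1−1011/16485)·121000/1011 = 29.795756
  Dept III: (14830/32010)²·(1−1084/14830)·195000/1084 = 35.789157
  Dept II: (695/32010)²·(1−9/695)·78380/9 = 4.0522882
  → Var(ȳ_str) = 69.637201.
Var(ȳ_srs) = (1 − 2104/32010)·266000/2104 = 118.11595.
deff = 69.637201 / 118.11595 = 0.5896.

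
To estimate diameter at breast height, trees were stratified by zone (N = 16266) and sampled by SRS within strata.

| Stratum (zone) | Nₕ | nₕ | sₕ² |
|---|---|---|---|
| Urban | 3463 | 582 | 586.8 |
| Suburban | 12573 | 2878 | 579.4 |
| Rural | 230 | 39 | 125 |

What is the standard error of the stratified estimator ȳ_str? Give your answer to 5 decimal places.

0.36235

Var(ȳ_str) = Σₕ Wₕ²(1 − fₕ)sₕ²/nₕ with Wₕ = Nₕ/N, N = 16266.
Urban: Wₕ = 0.21289807; term = 0.21289807²·(1 − 0.16806237)·586.8/582 = 0.038019056.
Suburban: Wₕ = 0.77296201; term = 0.77296201²·(1 − 0.22890321)·579.4/2878 = 0.092749781.
Rural: Wₕ = 0.01413992; term = 0.01413992²·(1 − 0.16956522)·125/39 = 5.3216349 × 10^-4.
Sum = 0.131301.
SE = √(0.131301) = 0.36235.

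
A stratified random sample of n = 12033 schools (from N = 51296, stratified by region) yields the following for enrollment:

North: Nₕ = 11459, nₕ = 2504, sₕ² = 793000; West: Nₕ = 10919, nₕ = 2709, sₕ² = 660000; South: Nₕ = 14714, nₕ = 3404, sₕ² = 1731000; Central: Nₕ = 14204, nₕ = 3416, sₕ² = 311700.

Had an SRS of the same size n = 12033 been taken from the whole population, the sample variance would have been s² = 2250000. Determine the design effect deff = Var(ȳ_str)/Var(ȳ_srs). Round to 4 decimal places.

Var(ȳ_str) = Σ Wₕ²(1−fₕ)sₕ²/nₕ with Wₕ = Nₕ/51296:
  North: (11459/51296)²·(1−2504/11459)·793000/2504 = 12.35049
  West: (10919/51296)²·(1−2709/10919)·660000/2709 = 8.3003031
  South: (14714/51296)²·(1−3404/14714)·1731000/3404 = 32.16132
  Central: (14204/51296)²·(1−3416/14204)·311700/3416 = 5.3137796
  → Var(ȳ_str) = 58.125893.
Var(ȳ_srs) = (1 − 12033/51296)·2250000/12033 = 143.12272.
deff = 58.125893 / 143.12272 = 0.4061.

0.4061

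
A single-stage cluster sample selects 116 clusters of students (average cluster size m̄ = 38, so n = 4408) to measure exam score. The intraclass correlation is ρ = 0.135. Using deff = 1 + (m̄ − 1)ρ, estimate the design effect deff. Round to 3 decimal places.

5.995

deff = 1 + (38 − 1)·0.135 = 1 + 4.995 = 5.995.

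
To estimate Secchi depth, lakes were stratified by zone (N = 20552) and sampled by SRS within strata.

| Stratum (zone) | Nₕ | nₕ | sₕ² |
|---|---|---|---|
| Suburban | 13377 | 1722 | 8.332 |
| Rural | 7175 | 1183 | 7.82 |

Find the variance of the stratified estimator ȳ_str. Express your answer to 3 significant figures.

0.00246

Var(ȳ_str) = Σₕ Wₕ²(1 − fₕ)sₕ²/nₕ with Wₕ = Nₕ/N, N = 20552.
Suburban: Wₕ = 0.65088556; term = 0.65088556²·(1 − 0.12872841)·8.332/1722 = 0.0017859896.
Rural: Wₕ = 0.34911444; term = 0.34911444²·(1 − 0.16487805)·7.82/1183 = 6.7283339 × 10^-4.
Sum = 0.002458823.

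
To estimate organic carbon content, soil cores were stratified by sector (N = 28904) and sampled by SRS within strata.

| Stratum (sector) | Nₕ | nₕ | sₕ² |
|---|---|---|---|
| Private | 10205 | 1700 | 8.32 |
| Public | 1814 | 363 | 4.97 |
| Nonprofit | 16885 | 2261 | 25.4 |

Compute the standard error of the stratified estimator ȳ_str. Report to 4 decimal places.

Var(ȳ_str) = Σₕ Wₕ²(1 − fₕ)sₕ²/nₕ with Wₕ = Nₕ/N, N = 28904.
Private: Wₕ = 0.35306532; term = 0.35306532²·(1 − 0.16658501)·8.32/1700 = 5.0844717 × 10^-4.
Public: Wₕ = 0.06275948; term = 0.06275948²·(1 − 0.20011025)·4.97/363 = 4.313587 × 10^-5.
Nonprofit: Wₕ = 0.58417520; term = 0.58417520²·(1 − 0.13390583)·25.4/2261 = 0.0033203549.
Sum = 0.0038719379.
SE = √(0.0038719379) = 0.0622.

0.0622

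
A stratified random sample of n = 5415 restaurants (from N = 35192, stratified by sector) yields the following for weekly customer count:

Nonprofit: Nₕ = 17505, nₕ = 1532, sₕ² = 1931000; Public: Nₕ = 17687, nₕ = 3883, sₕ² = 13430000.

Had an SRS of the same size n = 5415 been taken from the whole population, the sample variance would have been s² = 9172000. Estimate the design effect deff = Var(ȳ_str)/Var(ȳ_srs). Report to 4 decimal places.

Var(ȳ_str) = Σ Wₕ²(1−fₕ)sₕ²/nₕ with Wₕ = Nₕ/35192:
  Nonprofit: (17505/35192)²·(1−1532/17505)·1931000/1532 = 284.56679
  Public: (17687/35192)²·(1−3883/17687)·13430000/3883 = 681.83588
  → Var(ȳ_str) = 966.40267.
Var(ȳ_srs) = (1 − 5415/35192)·9172000/5415 = 1433.1861.
deff = 966.40267 / 1433.1861 = 0.6743.

0.6743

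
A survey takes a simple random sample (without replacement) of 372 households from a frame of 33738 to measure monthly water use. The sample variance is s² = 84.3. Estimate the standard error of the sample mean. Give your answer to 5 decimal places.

Under SRS without replacement, Var(ȳ) = (1 − f)·s²/n with f = n/N = 372/33738 = 0.01102614.
Var(ȳ) = (1 − 0.01102614)·84.3/372 = 0.98897386·0.2266129 = 0.22411424.
SE(ȳ) = √(0.22411424) = 0.47341.

0.47341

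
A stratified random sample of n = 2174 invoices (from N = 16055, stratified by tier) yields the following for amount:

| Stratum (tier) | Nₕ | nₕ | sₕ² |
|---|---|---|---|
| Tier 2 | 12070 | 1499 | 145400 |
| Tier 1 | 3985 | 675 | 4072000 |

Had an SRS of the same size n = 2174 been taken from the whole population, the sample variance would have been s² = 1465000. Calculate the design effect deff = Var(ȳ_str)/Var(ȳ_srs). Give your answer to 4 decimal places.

0.6123

Var(ȳ_str) = Σ Wₕ²(1−fₕ)sₕ²/nₕ with Wₕ = Nₕ/16055:
  Tier 2: (12070/16055)²·(1−1499/12070)·145400/1499 = 48.013736
  Tier 1: (3985/16055)²·(1−675/3985)·4072000/675 = 308.70218
  → Var(ȳ_str) = 356.71592.
Var(ȳ_srs) = (1 − 2174/16055)·1465000/2174 = 582.62421.
deff = 356.71592 / 582.62421 = 0.6123.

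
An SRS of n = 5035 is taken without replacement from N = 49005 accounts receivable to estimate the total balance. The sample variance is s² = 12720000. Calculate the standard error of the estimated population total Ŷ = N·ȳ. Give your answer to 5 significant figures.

Var(Ŷ) = N²·Var(ȳ) = N²·(1 − n/N)·s²/n.
f = 5035/49005 = 0.10274462; Var(ȳ) = 0.89725538·12720000/5035 = 2266.7504.
Var(Ŷ) = 49005² · 2266.7504 = 5.4435785 × 10^12.
SE(Ŷ) = √(5.4435785 × 10^12) = 2.3331 × 10^6.

2.3331 × 10^6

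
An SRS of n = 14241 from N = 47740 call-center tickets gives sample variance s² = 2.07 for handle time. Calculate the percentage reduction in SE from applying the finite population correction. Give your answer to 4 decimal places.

f = n/N = 14241/47740 = 0.29830331.
SE_no-fpc = √(s²/n) = 0.012056325; SE_fpc = √((1−f)s²/n) = 0.010099262.
Ratio = √(1−f) = 0.83767338. Reduction = 100·(1 − 0.83767338) = 16.2327%.

16.2327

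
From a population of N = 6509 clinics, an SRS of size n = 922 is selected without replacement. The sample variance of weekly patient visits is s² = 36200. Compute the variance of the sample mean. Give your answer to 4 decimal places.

Under SRS without replacement, Var(ȳ) = (1 − f)·s²/n with f = n/N = 922/6509 = 0.14165002.
Var(ȳ) = (1 − 0.14165002)·36200/922 = 0.85834998·39.262473 = 33.700943.

33.7009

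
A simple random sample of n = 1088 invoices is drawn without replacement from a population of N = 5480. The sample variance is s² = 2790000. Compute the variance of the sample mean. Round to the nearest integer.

2055

Under SRS without replacement, Var(ȳ) = (1 − f)·s²/n with f = n/N = 1088/5480 = 0.19854015.
Var(ȳ) = (1 − 0.19854015)·2790000/1088 = 0.80145985·2564.3382 = 2055.2141.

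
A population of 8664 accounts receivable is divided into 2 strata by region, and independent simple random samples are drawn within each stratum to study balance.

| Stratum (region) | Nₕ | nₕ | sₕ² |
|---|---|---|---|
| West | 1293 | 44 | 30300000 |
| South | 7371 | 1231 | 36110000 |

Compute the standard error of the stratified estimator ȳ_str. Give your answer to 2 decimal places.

180.28

Var(ȳ_str) = Σₕ Wₕ²(1 − fₕ)sₕ²/nₕ with Wₕ = Nₕ/N, N = 8664.
West: Wₕ = 0.14923823; term = 0.14923823²·(1 − 0.03402939)·30300000/44 = 14815.422.
South: Wₕ = 0.85076177; term = 0.85076177²·(1 − 0.16700583)·36110000/1231 = 17685.907.
Sum = 32501.329.
SE = √(32501.329) = 180.28.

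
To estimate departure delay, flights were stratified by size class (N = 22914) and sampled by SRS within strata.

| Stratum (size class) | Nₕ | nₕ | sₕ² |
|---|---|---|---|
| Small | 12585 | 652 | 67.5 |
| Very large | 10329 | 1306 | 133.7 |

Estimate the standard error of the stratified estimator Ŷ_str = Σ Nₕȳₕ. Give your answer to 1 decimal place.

5008.8

Var(Ŷ_str) = Σₕ Nₕ²(1 − fₕ)sₕ²/nₕ.
Small: 12585²·(1 − 652/12585)·67.5/652 = 1.5547445 × 10^7.
Very large: 10329²·(1 − 1306/10329)·133.7/1306 = 9.5410784 × 10^6.
Sum = 2.5088523 × 10^7.
SE = √(2.5088523 × 10^7) = 5008.8.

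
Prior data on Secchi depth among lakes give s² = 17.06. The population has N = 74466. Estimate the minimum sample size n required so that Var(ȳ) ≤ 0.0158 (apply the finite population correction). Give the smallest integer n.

1065

Without fpc, n₀ = s²/D = 17.06/0.0158 = 1079.7468.
With fpc, (1 − n/N)·s²/n ≤ D requires n ≥ n₀/(1 + n₀/N) = 1079.7468/(1 + 1079.7468/74466) = 1064.3144.
Rounding up, n = 1065.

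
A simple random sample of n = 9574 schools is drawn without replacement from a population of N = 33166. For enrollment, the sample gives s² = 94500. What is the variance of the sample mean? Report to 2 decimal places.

Under SRS without replacement, Var(ȳ) = (1 − f)·s²/n with f = n/N = 9574/33166 = 0.28866912.
Var(ȳ) = (1 − 0.28866912)·94500/9574 = 0.71133088·9.8704826 = 7.0211791.

7.02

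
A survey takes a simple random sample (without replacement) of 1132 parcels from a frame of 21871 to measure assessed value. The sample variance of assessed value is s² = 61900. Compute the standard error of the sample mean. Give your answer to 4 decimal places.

Under SRS without replacement, Var(ȳ) = (1 − f)·s²/n with f = n/N = 1132/21871 = 0.05175804.
Var(ȳ) = (1 − 0.05175804)·61900/1132 = 0.94824196·54.681979 = 51.851747.
SE(ȳ) = √(51.851747) = 7.2008.

7.2008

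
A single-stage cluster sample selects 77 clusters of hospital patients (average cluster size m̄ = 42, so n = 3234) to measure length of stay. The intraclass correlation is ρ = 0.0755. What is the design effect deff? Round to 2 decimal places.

deff = 1 + (42 − 1)·0.0755 = 1 + 3.0955 = 4.0955.

4.10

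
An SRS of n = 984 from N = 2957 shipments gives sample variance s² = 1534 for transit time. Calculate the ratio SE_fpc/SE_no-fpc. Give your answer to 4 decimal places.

0.8168

f = n/N = 984/2957 = 0.33276970.
SE_no-fpc = √(s²/n) = 1.2485764; SE_fpc = √((1−f)s²/n) = 1.0198892.
Ratio = √(1−f) = 0.81684166.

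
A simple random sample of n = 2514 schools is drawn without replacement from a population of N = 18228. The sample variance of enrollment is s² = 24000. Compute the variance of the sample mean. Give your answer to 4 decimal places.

Under SRS without replacement, Var(ȳ) = (1 − f)·s²/n with f = n/N = 2514/18228 = 0.13791968.
Var(ȳ) = (1 − 0.13791968)·24000/2514 = 0.86208032·9.5465394 = 8.2298837.

8.2299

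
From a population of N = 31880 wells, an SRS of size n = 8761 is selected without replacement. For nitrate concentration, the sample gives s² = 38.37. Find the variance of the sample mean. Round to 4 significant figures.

0.003176

Under SRS without replacement, Var(ȳ) = (1 − f)·s²/n with f = n/N = 8761/31880 = 0.27481179.
Var(ȳ) = (1 − 0.27481179)·38.37/8761 = 0.72518821·0.004379637 = 0.0031760611.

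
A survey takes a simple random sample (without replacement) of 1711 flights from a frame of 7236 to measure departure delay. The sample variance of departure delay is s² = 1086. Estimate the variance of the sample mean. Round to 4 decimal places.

0.4846

Under SRS without replacement, Var(ȳ) = (1 − f)·s²/n with f = n/N = 1711/7236 = 0.23645661.
Var(ȳ) = (1 − 0.23645661)·1086/1711 = 0.76354339·0.63471654 = 0.48463362.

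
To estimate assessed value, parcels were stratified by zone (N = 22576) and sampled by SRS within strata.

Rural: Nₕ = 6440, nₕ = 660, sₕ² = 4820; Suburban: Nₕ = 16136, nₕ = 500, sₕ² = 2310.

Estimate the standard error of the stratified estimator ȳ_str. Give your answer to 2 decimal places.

Var(ȳ_str) = Σₕ Wₕ²(1 − fₕ)sₕ²/nₕ with Wₕ = Nₕ/N, N = 22576.
Rural: Wₕ = 0.28525868; term = 0.28525868²·(1 − 0.10248447)·4820/660 = 0.53336291.
Suburban: Wₕ = 0.71474132; term = 0.71474132²·(1 − 0.03098661)·2310/500 = 2.2870177.
Sum = 2.8203806.
SE = √(2.8203806) = 1.68.

1.68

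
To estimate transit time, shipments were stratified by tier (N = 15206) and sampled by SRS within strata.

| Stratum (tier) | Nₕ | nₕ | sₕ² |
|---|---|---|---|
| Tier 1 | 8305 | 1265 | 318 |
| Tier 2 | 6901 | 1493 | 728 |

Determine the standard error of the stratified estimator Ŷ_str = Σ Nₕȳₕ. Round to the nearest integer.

Var(Ŷ_str) = Σₕ Nₕ²(1 − fₕ)sₕ²/nₕ.
Tier 1: 8305²·(1 − 1265/8305)·318/1265 = 1.4697683 × 10^7.
Tier 2: 6901²·(1 − 1493/6901)·728/1493 = 1.8197858 × 10^7.
Sum = 3.2895541 × 10^7.
SE = √(3.2895541 × 10^7) = 5735.

5735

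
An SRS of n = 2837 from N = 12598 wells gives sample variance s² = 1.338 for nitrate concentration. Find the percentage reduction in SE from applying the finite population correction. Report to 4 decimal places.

f = n/N = 2837/12598 = 0.22519448.
SE_no-fpc = √(s²/n) = 0.021716928; SE_fpc = √((1−f)s²/n) = 0.0191159.
Ratio = √(1−f) = 0.88023038. Reduction = 100·(1 − 0.88023038) = 11.9770%.

11.9770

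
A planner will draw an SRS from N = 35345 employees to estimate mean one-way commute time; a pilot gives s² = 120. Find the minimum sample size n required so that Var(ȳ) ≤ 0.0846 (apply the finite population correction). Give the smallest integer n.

1364

Without fpc, n₀ = s²/D = 120/0.0846 = 1418.4397.
With fpc, (1 − n/N)·s²/n ≤ D requires n ≥ n₀/(1 + n₀/N) = 1418.4397/(1 + 1418.4397/35345) = 1363.7122.
Rounding up, n = 1364.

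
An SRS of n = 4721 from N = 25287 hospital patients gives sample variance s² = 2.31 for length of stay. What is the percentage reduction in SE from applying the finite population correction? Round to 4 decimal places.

f = n/N = 4721/25287 = 0.18669672.
SE_no-fpc = √(s²/n) = 0.022120197; SE_fpc = √((1−f)s²/n) = 0.01994873.
Ratio = √(1−f) = 0.90183329. Reduction = 100·(1 − 0.90183329) = 9.8167%.

9.8167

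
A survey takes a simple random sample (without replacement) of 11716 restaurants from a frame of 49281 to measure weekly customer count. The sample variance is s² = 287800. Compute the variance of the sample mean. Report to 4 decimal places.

Under SRS without replacement, Var(ȳ) = (1 − f)·s²/n with f = n/N = 11716/49281 = 0.23773868.
Var(ȳ) = (1 − 0.23773868)·287800/11716 = 0.76226132·24.564698 = 18.724719.

18.7247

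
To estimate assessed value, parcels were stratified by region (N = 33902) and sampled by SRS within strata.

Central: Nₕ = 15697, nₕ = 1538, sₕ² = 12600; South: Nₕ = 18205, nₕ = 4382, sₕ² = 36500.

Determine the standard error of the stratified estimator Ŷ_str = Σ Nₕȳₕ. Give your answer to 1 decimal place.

62585.2

Var(Ŷ_str) = Σₕ Nₕ²(1 − fₕ)sₕ²/nₕ.
Central: 15697²·(1 − 1538/15697)·12600/1538 = 1.8208051 × 10^9.
South: 18205²·(1 − 4382/18205)·36500/4382 = 2.0961072 × 10^9.
Sum = 3.9169123 × 10^9.
SE = √(3.9169123 × 10^9) = 62585.2.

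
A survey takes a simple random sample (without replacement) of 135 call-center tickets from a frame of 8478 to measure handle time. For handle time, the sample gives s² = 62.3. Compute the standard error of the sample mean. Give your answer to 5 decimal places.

Under SRS without replacement, Var(ȳ) = (1 − f)·s²/n with f = n/N = 135/8478 = 0.01592357.
Var(ȳ) = (1 − 0.01592357)·62.3/135 = 0.98407643·0.46148148 = 0.45413305.
SE(ȳ) = √(0.45413305) = 0.67389.

0.67389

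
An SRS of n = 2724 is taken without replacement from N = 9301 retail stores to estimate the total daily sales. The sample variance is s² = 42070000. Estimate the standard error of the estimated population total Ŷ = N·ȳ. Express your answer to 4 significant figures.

Var(Ŷ) = N²·Var(ȳ) = N²·(1 − n/N)·s²/n.
f = 2724/9301 = 0.29287173; Var(ȳ) = 0.70712827·42070000/2724 = 10921.03.
Var(Ŷ) = 9301² · 10921.03 = 9.4476303 × 10^11.
SE(Ŷ) = √(9.4476303 × 10^11) = 972000.

972000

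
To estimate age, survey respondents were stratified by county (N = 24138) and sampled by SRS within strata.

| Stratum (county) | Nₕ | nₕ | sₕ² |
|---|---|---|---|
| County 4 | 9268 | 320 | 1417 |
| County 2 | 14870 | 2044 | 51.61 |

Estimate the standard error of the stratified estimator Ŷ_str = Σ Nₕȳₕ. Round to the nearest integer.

Var(Ŷ_str) = Σₕ Nₕ²(1 − fₕ)sₕ²/nₕ.
County 4: 9268²·(1 − 320/9268)·1417/320 = 3.6722469 × 10^8.
County 2: 14870²·(1 − 2044/14870)·51.61/2044 = 4.8156528 × 10^6.
Sum = 3.7204034 × 10^8.
SE = √(3.7204034 × 10^8) = 19288.

19288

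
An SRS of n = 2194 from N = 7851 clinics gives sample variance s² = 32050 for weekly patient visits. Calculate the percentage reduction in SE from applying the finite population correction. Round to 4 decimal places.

f = n/N = 2194/7851 = 0.27945485.
SE_no-fpc = √(s²/n) = 3.8220442; SE_fpc = √((1−f)s²/n) = 3.2443396.
Ratio = √(1−f) = 0.84884931. Reduction = 100·(1 − 0.84884931) = 15.1151%.

15.1151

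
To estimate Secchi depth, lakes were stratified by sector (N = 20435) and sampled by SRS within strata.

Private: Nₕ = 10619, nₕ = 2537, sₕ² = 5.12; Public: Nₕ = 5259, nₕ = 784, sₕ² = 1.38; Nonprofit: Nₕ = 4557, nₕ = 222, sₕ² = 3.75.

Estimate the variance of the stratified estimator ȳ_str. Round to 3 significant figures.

0.00131

Var(ȳ_str) = Σₕ Wₕ²(1 − fₕ)sₕ²/nₕ with Wₕ = Nₕ/N, N = 20435.
Private: Wₕ = 0.51964766; term = 0.51964766²·(1 − 0.23891139)·5.12/2537 = 4.1476555 × 10^-4.
Public: Wₕ = 0.25735258; term = 0.25735258²·(1 − 0.14907777)·1.38/784 = 9.9199607 × 10^-5.
Nonprofit: Wₕ = 0.22299976; term = 0.22299976²·(1 − 0.04871626)·3.75/222 = 7.9909266 × 10^-4.
Sum = 0.0013130578.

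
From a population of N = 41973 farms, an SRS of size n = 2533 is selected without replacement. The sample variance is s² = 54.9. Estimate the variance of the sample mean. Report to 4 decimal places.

Under SRS without replacement, Var(ȳ) = (1 − f)·s²/n with f = n/N = 2533/41973 = 0.06034832.
Var(ȳ) = (1 − 0.06034832)·54.9/2533 = 0.93965168·0.021673904 = 0.020365921.

0.0204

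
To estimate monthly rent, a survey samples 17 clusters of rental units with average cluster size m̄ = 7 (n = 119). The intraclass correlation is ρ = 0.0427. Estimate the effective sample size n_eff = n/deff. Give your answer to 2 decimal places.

deff = 1 + (7 − 1)·0.0427 = 1 + 0.2562 = 1.2562.
n_eff = 119 / 1.2562 = 94.73.

94.73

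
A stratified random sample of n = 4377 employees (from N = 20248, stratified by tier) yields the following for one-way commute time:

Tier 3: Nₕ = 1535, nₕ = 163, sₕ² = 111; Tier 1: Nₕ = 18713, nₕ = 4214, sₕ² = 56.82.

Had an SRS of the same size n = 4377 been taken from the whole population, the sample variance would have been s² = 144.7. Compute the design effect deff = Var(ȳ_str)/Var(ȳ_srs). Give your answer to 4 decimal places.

0.4794

Var(ȳ_str) = Σ Wₕ²(1−fₕ)sₕ²/nₕ with Wₕ = Nₕ/20248:
  Tier 3: (1535/20248)²·(1−163/1535)·111/163 = 0.0034981111
  Tier 1: (18713/20248)²·(1−4214/18713)·56.82/4214 = 0.0089232673
  → Var(ȳ_str) = 0.012421378.
Var(ȳ_srs) = (1 − 4377/20248)·144.7/4377 = 0.025912788.
deff = 0.012421378 / 0.025912788 = 0.4794.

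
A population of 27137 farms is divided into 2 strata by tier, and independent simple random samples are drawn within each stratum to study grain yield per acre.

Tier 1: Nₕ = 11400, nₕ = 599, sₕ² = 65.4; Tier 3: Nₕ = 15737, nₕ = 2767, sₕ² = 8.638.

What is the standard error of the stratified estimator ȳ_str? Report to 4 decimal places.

0.1383

Var(ȳ_str) = Σₕ Wₕ²(1 − fₕ)sₕ²/nₕ with Wₕ = Nₕ/N, N = 27137.
Tier 1: Wₕ = 0.42009065; term = 0.42009065²·(1 − 0.05254386)·65.4/599 = 0.018255598.
Tier 3: Wₕ = 0.57990935; term = 0.57990935²·(1 − 0.17582767)·8.638/2767 = 8.6525136 × 10^-4.
Sum = 0.019120849.
SE = √(0.019120849) = 0.1383.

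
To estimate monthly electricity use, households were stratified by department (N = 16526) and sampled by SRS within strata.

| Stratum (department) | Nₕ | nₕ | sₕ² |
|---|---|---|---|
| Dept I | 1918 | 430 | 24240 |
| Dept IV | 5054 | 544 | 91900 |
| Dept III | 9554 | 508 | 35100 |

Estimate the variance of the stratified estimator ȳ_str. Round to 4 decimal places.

Var(ȳ_str) = Σₕ Wₕ²(1 − fₕ)sₕ²/nₕ with Wₕ = Nₕ/N, N = 16526.
Dept I: Wₕ = 0.11605954; term = 0.11605954²·(1 − 0.22419187)·24240/430 = 0.58908803.
Dept IV: Wₕ = 0.30582113; term = 0.30582113²·(1 − 0.10763751)·91900/544 = 14.099149.
Dept III: Wₕ = 0.57811933; term = 0.57811933²·(1 − 0.05317145)·35100/508 = 21.865012.
Sum = 36.553249.

36.5532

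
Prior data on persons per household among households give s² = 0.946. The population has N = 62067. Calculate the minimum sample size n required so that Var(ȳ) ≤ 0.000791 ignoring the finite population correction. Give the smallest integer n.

1196

Without fpc, n₀ = s²/D = 0.946/0.000791 = 1195.9545.
Rounding up, n = 1196.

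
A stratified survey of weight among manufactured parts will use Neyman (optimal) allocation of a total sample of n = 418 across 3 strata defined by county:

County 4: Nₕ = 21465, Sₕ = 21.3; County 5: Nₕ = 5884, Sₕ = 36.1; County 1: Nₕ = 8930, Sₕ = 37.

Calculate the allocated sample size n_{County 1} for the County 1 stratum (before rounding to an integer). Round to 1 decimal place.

Neyman allocation: nₕ = n·NₕSₕ / Σⱼ NⱼSⱼ.
Σ NⱼSⱼ = 21465·21.3 + 5884·36.1 + 8930·37 = 1.0000269 × 10^6.
n_{County 1} = 418·8930·37 / (1.0000269 × 10^6) = 138.1.

138.1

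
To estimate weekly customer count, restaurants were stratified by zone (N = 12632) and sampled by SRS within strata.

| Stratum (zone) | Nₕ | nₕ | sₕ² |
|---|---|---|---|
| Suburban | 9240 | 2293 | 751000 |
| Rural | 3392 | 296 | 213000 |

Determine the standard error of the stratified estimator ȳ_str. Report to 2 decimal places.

Var(ȳ_str) = Σₕ Wₕ²(1 − fₕ)sₕ²/nₕ with Wₕ = Nₕ/N, N = 12632.
Suburban: Wₕ = 0.73147562; term = 0.73147562²·(1 − 0.24816017)·751000/2293 = 131.75312.
Rural: Wₕ = 0.26852438; term = 0.26852438²·(1 − 0.08726415)·213000/296 = 47.358774.
Sum = 179.11189.
SE = √(179.11189) = 13.38.

13.38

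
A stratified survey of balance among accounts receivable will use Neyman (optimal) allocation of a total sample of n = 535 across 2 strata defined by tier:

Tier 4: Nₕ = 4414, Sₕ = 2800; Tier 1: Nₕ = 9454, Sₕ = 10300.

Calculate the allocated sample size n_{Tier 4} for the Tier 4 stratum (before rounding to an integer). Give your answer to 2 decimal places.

Neyman allocation: nₕ = n·NₕSₕ / Σⱼ NⱼSⱼ.
Σ NⱼSⱼ = 4414·2800 + 9454·10300 = 1.097354 × 10^8.
n_{Tier 4} = 535·4414·2800 / (1.097354 × 10^8) = 60.26.

60.26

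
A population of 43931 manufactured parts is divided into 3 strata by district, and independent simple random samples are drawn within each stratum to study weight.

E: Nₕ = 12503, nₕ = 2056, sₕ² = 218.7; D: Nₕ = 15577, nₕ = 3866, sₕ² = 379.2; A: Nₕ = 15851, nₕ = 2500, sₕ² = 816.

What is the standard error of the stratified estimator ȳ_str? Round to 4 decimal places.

0.2286

Var(ȳ_str) = Σₕ Wₕ²(1 − fₕ)sₕ²/nₕ with Wₕ = Nₕ/N, N = 43931.
E: Wₕ = 0.28460540; term = 0.28460540²·(1 − 0.16444053)·218.7/2056 = 0.0071992842.
D: Wₕ = 0.35457877; term = 0.35457877²·(1 − 0.24818643)·379.2/3866 = 0.0092713313.
A: Wₕ = 0.36081582; term = 0.36081582²·(1 − 0.15771876)·816/2500 = 0.035791379.
Sum = 0.052261995.
SE = √(0.052261995) = 0.2286.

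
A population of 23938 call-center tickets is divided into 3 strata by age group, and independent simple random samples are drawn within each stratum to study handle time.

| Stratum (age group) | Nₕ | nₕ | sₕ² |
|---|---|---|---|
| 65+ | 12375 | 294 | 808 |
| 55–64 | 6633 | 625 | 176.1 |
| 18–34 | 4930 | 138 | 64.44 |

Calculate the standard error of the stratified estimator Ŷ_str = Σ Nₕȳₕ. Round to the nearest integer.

Var(Ŷ_str) = Σₕ Nₕ²(1 − fₕ)sₕ²/nₕ.
65+: 12375²·(1 − 294/12375)·808/294 = 4.1087728 × 10^8.
55–64: 6633²·(1 − 625/6633)·176.1/625 = 1.1228436 × 10^7.
18–34: 4930²·(1 − 138/4930)·64.44/138 = 1.1031642 × 10^7.
Sum = 4.3313736 × 10^8.
SE = √(4.3313736 × 10^8) = 20812.

20812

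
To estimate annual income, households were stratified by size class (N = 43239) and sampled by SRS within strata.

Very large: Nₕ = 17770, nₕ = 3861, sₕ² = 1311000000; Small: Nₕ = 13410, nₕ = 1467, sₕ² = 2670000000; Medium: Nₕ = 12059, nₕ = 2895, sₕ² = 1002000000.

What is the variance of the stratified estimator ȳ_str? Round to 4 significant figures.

Var(ȳ_str) = Σₕ Wₕ²(1 − fₕ)sₕ²/nₕ with Wₕ = Nₕ/N, N = 43239.
Very large: Wₕ = 0.41097158; term = 0.41097158²·(1 − 0.21727631)·1311000000/3861 = 44888.484.
Small: Wₕ = 0.31013668; term = 0.31013668²·(1 − 0.10939597)·2670000000/1467 = 155909.32.
Medium: Wₕ = 0.27889174; term = 0.27889174²·(1 − 0.24006966)·1002000000/2895 = 20458.051.
Sum = 221255.86.

221300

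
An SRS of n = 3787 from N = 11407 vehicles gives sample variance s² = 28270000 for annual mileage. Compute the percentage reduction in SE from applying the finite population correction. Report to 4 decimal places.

18.2681

f = n/N = 3787/11407 = 0.33198913.
SE_no-fpc = √(s²/n) = 86.4003; SE_fpc = √((1−f)s²/n) = 70.616635.
Ratio = √(1−f) = 0.81731932. Reduction = 100·(1 − 0.81731932) = 18.2681%.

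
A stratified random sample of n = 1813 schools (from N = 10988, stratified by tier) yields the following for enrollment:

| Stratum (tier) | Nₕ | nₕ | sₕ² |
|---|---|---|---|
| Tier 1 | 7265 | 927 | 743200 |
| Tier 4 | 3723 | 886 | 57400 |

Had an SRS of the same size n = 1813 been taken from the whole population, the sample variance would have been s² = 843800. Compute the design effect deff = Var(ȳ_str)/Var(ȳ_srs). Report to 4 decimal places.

0.8014

Var(ȳ_str) = Σ Wₕ²(1−fₕ)sₕ²/nₕ with Wₕ = Nₕ/10988:
  Tier 1: (7265/10988)²·(1−927/7265)·743200/927 = 305.75708
  Tier 4: (3723/10988)²·(1−886/3723)·57400/886 = 5.6675223
  → Var(ȳ_str) = 311.4246.
Var(ȳ_srs) = (1 − 1813/10988)·843800/1813 = 388.62357.
deff = 311.4246 / 388.62357 = 0.8014.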